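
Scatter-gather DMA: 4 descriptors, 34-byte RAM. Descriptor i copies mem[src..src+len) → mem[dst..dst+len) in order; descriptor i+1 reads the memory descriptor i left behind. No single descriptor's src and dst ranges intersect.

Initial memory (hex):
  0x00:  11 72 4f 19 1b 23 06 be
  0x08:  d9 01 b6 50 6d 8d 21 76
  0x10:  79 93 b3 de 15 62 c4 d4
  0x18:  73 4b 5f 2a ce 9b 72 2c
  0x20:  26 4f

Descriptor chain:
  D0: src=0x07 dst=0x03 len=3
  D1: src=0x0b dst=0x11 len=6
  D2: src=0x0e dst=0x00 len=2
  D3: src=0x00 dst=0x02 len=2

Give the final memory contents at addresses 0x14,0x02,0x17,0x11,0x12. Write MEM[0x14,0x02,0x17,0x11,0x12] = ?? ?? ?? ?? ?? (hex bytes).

MEM[0x14,0x02,0x17,0x11,0x12] = 21 21 d4 50 6d

  after D0: wrote 3B at 0x03 = bed901
  after D1: wrote 6B at 0x11 = 506d8d217679
  after D2: wrote 2B at 0x00 = 2176
  after D3: wrote 2B at 0x02 = 2176
query mem[0x14]=0x21, mem[0x02]=0x21, mem[0x17]=0xd4, mem[0x11]=0x50, mem[0x12]=0x6d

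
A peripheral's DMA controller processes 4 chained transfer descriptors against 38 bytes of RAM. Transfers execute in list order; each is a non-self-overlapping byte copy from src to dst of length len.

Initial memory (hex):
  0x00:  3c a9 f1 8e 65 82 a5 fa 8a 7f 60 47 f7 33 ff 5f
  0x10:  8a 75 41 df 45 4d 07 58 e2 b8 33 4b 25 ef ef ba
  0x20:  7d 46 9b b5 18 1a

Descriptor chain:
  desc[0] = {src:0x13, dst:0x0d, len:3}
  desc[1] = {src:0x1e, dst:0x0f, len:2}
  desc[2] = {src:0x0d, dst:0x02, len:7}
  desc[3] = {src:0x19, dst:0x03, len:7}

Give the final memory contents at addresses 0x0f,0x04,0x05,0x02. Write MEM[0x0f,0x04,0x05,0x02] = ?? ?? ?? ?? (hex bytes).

MEM[0x0f,0x04,0x05,0x02] = ef 33 4b df

#0 dst[0x0d+3] := {0xdf,0x45,0x4d}
#1 dst[0x0f+2] := {0xef,0xba}
#2 dst[0x02+7] := {0xdf,0x45,0xef,0xba,0x75,0x41,0xdf}
#3 dst[0x03+7] := {0xb8,0x33,0x4b,0x25,0xef,0xef,0xba}
query mem[0x0f]=0xef, mem[0x04]=0x33, mem[0x05]=0x4b, mem[0x02]=0xdf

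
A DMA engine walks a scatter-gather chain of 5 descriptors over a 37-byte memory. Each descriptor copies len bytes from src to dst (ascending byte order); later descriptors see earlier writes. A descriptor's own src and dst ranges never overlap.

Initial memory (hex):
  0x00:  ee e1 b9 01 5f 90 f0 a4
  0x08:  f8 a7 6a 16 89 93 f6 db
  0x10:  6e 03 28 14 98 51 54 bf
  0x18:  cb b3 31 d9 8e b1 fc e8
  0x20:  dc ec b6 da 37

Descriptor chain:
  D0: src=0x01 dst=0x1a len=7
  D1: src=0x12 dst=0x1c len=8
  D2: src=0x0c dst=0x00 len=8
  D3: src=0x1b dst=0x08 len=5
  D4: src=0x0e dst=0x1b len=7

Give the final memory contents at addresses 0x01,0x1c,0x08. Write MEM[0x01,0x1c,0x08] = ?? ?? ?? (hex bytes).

MEM[0x01,0x1c,0x08] = 93 db b9

  after D0: wrote 7B at 0x1a = e1b9015f90f0a4
  after D1: wrote 8B at 0x1c = 2814985154bfcbb3
  after D2: wrote 8B at 0x00 = 8993f6db6e032814
  after D3: wrote 5B at 0x08 = b928149851
  after D4: wrote 7B at 0x1b = f6db6e03281498
query mem[0x01]=0x93, mem[0x1c]=0xdb, mem[0x08]=0xb9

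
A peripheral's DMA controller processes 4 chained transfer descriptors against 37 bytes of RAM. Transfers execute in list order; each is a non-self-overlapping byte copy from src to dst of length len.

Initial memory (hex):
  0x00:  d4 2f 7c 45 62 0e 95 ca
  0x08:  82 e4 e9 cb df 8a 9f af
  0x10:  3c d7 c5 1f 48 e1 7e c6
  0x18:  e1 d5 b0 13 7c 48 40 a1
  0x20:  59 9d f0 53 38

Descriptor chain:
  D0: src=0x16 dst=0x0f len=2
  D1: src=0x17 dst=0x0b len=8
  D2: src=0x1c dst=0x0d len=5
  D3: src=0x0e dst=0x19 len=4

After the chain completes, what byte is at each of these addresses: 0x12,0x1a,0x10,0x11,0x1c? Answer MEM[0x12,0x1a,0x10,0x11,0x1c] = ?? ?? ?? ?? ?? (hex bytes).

MEM[0x12,0x1a,0x10,0x11,0x1c] = 40 40 a1 59 59

#0 dst[0x0f+2] := {0x7e,0xc6}
#1 dst[0x0b+8] := {0xc6,0xe1,0xd5,0xb0,0x13,0x7c,0x48,0x40}
#2 dst[0x0d+5] := {0x7c,0x48,0x40,0xa1,0x59}
#3 dst[0x19+4] := {0x48,0x40,0xa1,0x59}
query mem[0x12]=0x40, mem[0x1a]=0x40, mem[0x10]=0xa1, mem[0x11]=0x59, mem[0x1c]=0x59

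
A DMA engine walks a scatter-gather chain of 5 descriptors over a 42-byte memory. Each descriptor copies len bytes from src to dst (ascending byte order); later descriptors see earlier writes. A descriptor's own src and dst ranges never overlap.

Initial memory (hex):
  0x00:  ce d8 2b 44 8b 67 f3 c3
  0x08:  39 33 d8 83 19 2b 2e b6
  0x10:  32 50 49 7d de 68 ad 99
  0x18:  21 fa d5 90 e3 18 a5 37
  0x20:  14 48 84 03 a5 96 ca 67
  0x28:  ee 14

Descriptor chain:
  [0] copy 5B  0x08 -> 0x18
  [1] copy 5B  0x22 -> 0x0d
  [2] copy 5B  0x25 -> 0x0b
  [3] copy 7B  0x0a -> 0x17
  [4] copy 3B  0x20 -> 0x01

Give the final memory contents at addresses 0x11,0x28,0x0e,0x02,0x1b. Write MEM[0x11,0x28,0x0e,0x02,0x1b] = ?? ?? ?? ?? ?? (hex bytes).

  after D0: wrote 5B at 0x18 = 3933d88319
  after D1: wrote 5B at 0x0d = 8403a596ca
  after D2: wrote 5B at 0x0b = 96ca67ee14
  after D3: wrote 7B at 0x17 = d896ca67ee1496
  after D4: wrote 3B at 0x01 = 144884
query mem[0x11]=0xca, mem[0x28]=0xee, mem[0x0e]=0xee, mem[0x02]=0x48, mem[0x1b]=0xee

MEM[0x11,0x28,0x0e,0x02,0x1b] = ca ee ee 48 ee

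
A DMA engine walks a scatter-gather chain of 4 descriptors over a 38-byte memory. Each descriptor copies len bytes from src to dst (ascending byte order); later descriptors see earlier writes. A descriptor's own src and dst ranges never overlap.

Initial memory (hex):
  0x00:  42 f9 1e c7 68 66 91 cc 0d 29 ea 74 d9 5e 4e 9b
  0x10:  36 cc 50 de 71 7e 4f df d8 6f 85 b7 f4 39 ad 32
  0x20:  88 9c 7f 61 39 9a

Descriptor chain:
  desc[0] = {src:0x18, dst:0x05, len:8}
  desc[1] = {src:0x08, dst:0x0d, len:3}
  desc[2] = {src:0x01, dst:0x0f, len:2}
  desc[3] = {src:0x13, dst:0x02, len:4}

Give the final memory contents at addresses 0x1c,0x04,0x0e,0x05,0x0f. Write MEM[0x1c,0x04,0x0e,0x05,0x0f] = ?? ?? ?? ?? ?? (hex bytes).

[0] 0x18->0x05 len=8 : d8 6f 85 b7 f4 39 ad 32
[1] 0x08->0x0d len=3 : b7 f4 39
[2] 0x01->0x0f len=2 : f9 1e
[3] 0x13->0x02 len=4 : de 71 7e 4f
query mem[0x1c]=0xf4, mem[0x04]=0x7e, mem[0x0e]=0xf4, mem[0x05]=0x4f, mem[0x0f]=0xf9

MEM[0x1c,0x04,0x0e,0x05,0x0f] = f4 7e f4 4f f9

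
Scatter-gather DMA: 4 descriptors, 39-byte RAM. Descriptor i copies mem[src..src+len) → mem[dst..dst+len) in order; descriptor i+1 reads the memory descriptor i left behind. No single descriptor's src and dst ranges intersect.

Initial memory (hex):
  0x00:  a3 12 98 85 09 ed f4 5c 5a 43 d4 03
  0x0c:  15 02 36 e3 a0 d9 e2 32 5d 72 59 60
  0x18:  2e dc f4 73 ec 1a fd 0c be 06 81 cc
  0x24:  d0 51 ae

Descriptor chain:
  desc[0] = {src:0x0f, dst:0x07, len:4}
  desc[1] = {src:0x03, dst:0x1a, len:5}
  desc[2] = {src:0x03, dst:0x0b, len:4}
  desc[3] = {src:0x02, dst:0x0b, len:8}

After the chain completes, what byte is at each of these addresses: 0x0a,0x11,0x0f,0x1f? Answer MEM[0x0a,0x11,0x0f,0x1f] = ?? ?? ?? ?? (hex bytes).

#0 dst[0x07+4] := {0xe3,0xa0,0xd9,0xe2}
#1 dst[0x1a+5] := {0x85,0x09,0xed,0xf4,0xe3}
#2 dst[0x0b+4] := {0x85,0x09,0xed,0xf4}
#3 dst[0x0b+8] := {0x98,0x85,0x09,0xed,0xf4,0xe3,0xa0,0xd9}
query mem[0x0a]=0xe2, mem[0x11]=0xa0, mem[0x0f]=0xf4, mem[0x1f]=0x0c

MEM[0x0a,0x11,0x0f,0x1f] = e2 a0 f4 0c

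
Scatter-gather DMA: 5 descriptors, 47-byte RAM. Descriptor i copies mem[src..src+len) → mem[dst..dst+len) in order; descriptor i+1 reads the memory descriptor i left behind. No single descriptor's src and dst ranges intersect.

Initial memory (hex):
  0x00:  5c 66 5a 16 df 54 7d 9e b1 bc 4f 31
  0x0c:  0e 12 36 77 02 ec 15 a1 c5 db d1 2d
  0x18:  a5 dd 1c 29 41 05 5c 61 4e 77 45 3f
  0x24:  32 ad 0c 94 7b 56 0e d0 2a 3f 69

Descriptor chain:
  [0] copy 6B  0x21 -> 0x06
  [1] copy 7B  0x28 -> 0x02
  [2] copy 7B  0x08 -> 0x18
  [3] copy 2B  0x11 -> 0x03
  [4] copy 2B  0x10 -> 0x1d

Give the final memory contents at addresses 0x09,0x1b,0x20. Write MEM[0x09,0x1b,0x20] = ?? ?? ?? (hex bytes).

MEM[0x09,0x1b,0x20] = 32 0c 4e

#0 dst[0x06+6] := {0x77,0x45,0x3f,0x32,0xad,0x0c}
#1 dst[0x02+7] := {0x7b,0x56,0x0e,0xd0,0x2a,0x3f,0x69}
#2 dst[0x18+7] := {0x69,0x32,0xad,0x0c,0x0e,0x12,0x36}
#3 dst[0x03+2] := {0xec,0x15}
#4 dst[0x1d+2] := {0x02,0xec}
query mem[0x09]=0x32, mem[0x1b]=0x0c, mem[0x20]=0x4e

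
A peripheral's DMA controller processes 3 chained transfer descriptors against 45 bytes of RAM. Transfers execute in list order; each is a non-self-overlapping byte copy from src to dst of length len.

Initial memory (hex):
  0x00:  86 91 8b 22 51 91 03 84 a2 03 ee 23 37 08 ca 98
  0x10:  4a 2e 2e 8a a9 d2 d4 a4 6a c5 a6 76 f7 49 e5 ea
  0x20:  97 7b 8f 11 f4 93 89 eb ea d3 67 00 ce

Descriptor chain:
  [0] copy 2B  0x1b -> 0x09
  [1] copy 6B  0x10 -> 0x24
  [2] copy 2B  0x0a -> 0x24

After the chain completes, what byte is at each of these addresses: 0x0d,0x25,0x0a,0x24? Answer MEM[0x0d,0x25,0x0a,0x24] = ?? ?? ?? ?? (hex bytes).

  after D0: wrote 2B at 0x09 = 76f7
  after D1: wrote 6B at 0x24 = 4a2e2e8aa9d2
  after D2: wrote 2B at 0x24 = f723
query mem[0x0d]=0x08, mem[0x25]=0x23, mem[0x0a]=0xf7, mem[0x24]=0xf7

MEM[0x0d,0x25,0x0a,0x24] = 08 23 f7 f7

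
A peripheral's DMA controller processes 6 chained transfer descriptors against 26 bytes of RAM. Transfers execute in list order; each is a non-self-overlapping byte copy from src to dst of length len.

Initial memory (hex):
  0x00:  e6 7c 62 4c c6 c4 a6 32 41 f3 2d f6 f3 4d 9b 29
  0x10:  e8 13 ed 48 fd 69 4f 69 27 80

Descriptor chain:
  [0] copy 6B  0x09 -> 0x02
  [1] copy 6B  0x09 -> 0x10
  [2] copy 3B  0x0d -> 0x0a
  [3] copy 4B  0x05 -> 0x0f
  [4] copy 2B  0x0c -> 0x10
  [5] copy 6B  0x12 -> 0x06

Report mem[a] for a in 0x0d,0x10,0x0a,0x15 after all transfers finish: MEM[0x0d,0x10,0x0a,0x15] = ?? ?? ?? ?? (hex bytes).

  after D0: wrote 6B at 0x02 = f32df6f34d9b
  after D1: wrote 6B at 0x10 = f32df6f34d9b
  after D2: wrote 3B at 0x0a = 4d9b29
  after D3: wrote 4B at 0x0f = f34d9b41
  after D4: wrote 2B at 0x10 = 294d
  after D5: wrote 6B at 0x06 = 41f34d9b4f69
query mem[0x0d]=0x4d, mem[0x10]=0x29, mem[0x0a]=0x4f, mem[0x15]=0x9b

MEM[0x0d,0x10,0x0a,0x15] = 4d 29 4f 9b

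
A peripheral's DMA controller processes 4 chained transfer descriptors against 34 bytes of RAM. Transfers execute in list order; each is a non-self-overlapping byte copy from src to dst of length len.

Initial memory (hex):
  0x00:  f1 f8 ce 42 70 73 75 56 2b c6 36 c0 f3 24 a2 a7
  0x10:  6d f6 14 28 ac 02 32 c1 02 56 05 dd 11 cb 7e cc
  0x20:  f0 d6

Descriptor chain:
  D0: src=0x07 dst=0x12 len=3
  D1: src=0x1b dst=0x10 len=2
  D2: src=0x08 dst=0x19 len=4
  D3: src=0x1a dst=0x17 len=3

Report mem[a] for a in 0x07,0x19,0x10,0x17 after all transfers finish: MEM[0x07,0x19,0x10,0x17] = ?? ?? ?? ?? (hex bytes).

#0 dst[0x12+3] := {0x56,0x2b,0xc6}
#1 dst[0x10+2] := {0xdd,0x11}
#2 dst[0x19+4] := {0x2b,0xc6,0x36,0xc0}
#3 dst[0x17+3] := {0xc6,0x36,0xc0}
query mem[0x07]=0x56, mem[0x19]=0xc0, mem[0x10]=0xdd, mem[0x17]=0xc6

MEM[0x07,0x19,0x10,0x17] = 56 c0 dd c6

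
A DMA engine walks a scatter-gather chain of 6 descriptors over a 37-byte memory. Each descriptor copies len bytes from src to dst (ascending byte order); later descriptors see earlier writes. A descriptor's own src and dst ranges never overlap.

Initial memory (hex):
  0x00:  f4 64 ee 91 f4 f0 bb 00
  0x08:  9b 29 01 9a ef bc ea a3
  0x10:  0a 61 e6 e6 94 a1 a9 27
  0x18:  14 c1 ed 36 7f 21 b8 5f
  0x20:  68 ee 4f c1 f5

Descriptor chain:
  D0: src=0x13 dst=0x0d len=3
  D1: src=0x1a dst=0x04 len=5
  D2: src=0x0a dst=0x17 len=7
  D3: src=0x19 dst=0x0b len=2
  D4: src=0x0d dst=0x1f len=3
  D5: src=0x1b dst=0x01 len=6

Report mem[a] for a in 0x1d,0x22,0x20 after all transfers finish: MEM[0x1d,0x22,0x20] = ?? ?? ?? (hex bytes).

MEM[0x1d,0x22,0x20] = 0a 4f 94

#0 dst[0x0d+3] := {0xe6,0x94,0xa1}
#1 dst[0x04+5] := {0xed,0x36,0x7f,0x21,0xb8}
#2 dst[0x17+7] := {0x01,0x9a,0xef,0xe6,0x94,0xa1,0x0a}
#3 dst[0x0b+2] := {0xef,0xe6}
#4 dst[0x1f+3] := {0xe6,0x94,0xa1}
#5 dst[0x01+6] := {0x94,0xa1,0x0a,0xb8,0xe6,0x94}
query mem[0x1d]=0x0a, mem[0x22]=0x4f, mem[0x20]=0x94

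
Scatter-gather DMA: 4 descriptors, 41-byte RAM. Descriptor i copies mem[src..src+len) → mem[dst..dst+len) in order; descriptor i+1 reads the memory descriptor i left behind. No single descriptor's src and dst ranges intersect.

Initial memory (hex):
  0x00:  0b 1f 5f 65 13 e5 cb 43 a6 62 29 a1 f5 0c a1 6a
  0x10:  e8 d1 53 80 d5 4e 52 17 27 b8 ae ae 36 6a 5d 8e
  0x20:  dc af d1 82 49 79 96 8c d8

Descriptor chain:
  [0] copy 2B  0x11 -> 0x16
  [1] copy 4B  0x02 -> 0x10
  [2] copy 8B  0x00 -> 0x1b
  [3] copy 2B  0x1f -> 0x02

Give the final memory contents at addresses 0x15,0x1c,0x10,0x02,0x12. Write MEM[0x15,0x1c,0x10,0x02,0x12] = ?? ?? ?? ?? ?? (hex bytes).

MEM[0x15,0x1c,0x10,0x02,0x12] = 4e 1f 5f 13 13

  after D0: wrote 2B at 0x16 = d153
  after D1: wrote 4B at 0x10 = 5f6513e5
  after D2: wrote 8B at 0x1b = 0b1f5f6513e5cb43
  after D3: wrote 2B at 0x02 = 13e5
query mem[0x15]=0x4e, mem[0x1c]=0x1f, mem[0x10]=0x5f, mem[0x02]=0x13, mem[0x12]=0x13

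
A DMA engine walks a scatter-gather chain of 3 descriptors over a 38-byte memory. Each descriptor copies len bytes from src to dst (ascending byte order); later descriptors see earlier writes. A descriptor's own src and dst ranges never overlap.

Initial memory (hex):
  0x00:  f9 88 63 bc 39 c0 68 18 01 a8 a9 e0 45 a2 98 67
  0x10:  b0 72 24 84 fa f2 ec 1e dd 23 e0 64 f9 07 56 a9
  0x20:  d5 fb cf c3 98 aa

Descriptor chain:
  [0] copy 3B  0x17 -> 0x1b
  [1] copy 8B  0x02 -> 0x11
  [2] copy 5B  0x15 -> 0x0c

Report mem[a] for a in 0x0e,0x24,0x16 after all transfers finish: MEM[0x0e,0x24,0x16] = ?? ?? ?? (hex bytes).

  after D0: wrote 3B at 0x1b = 1edd23
  after D1: wrote 8B at 0x11 = 63bc39c0681801a8
  after D2: wrote 5B at 0x0c = 681801a823
query mem[0x0e]=0x01, mem[0x24]=0x98, mem[0x16]=0x18

MEM[0x0e,0x24,0x16] = 01 98 18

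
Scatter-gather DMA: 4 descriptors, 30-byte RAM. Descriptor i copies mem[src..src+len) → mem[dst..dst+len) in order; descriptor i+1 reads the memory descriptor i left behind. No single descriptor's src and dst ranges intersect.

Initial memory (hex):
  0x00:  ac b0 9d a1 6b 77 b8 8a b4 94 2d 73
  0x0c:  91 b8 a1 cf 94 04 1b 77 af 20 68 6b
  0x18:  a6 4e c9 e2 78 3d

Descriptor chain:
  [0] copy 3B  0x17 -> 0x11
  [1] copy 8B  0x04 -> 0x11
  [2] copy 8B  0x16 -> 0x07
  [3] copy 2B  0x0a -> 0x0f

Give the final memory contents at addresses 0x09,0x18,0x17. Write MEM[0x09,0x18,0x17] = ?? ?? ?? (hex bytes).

  after D0: wrote 3B at 0x11 = 6ba64e
  after D1: wrote 8B at 0x11 = 6b77b88ab4942d73
  after D2: wrote 8B at 0x07 = 942d734ec9e2783d
  after D3: wrote 2B at 0x0f = 4ec9
query mem[0x09]=0x73, mem[0x18]=0x73, mem[0x17]=0x2d

MEM[0x09,0x18,0x17] = 73 73 2d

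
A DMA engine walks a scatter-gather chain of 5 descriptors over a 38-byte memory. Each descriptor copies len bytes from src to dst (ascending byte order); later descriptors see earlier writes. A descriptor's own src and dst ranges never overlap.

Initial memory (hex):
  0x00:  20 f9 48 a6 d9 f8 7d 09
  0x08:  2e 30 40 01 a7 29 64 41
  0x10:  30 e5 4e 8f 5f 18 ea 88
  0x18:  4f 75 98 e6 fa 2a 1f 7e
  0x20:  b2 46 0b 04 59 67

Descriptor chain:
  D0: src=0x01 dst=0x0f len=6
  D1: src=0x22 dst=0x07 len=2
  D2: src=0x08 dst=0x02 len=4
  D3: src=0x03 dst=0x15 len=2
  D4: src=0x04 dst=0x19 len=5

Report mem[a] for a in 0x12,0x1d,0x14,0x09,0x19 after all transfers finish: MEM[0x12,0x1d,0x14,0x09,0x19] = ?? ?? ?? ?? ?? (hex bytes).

#0 dst[0x0f+6] := {0xf9,0x48,0xa6,0xd9,0xf8,0x7d}
#1 dst[0x07+2] := {0x0b,0x04}
#2 dst[0x02+4] := {0x04,0x30,0x40,0x01}
#3 dst[0x15+2] := {0x30,0x40}
#4 dst[0x19+5] := {0x40,0x01,0x7d,0x0b,0x04}
query mem[0x12]=0xd9, mem[0x1d]=0x04, mem[0x14]=0x7d, mem[0x09]=0x30, mem[0x19]=0x40

MEM[0x12,0x1d,0x14,0x09,0x19] = d9 04 7d 30 40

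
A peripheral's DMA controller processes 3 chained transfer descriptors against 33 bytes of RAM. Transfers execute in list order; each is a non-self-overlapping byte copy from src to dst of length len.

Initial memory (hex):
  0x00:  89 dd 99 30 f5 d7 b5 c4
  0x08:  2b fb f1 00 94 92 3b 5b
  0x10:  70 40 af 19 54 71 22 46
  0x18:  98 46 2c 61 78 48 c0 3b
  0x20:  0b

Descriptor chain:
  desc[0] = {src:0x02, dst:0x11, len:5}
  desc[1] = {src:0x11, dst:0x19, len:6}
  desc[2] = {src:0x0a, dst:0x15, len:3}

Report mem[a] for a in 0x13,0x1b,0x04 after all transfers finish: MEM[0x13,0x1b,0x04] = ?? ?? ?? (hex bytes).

MEM[0x13,0x1b,0x04] = f5 f5 f5

[0] 0x02->0x11 len=5 : 99 30 f5 d7 b5
[1] 0x11->0x19 len=6 : 99 30 f5 d7 b5 22
[2] 0x0a->0x15 len=3 : f1 00 94
query mem[0x13]=0xf5, mem[0x1b]=0xf5, mem[0x04]=0xf5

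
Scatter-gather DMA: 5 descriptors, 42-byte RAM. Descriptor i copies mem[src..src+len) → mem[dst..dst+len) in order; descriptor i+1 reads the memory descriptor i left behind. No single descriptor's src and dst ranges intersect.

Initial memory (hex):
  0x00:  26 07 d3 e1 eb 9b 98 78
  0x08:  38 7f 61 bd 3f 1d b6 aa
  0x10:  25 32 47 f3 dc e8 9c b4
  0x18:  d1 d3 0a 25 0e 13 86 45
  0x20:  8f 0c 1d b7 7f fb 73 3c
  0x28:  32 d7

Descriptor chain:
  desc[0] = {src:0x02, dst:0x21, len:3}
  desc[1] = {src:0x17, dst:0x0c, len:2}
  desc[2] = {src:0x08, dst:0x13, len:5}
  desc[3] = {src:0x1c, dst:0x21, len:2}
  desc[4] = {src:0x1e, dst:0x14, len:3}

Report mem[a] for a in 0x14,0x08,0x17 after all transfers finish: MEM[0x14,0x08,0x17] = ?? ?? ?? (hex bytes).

  after D0: wrote 3B at 0x21 = d3e1eb
  after D1: wrote 2B at 0x0c = b4d1
  after D2: wrote 5B at 0x13 = 387f61bdb4
  after D3: wrote 2B at 0x21 = 0e13
  after D4: wrote 3B at 0x14 = 86458f
query mem[0x14]=0x86, mem[0x08]=0x38, mem[0x17]=0xb4

MEM[0x14,0x08,0x17] = 86 38 b4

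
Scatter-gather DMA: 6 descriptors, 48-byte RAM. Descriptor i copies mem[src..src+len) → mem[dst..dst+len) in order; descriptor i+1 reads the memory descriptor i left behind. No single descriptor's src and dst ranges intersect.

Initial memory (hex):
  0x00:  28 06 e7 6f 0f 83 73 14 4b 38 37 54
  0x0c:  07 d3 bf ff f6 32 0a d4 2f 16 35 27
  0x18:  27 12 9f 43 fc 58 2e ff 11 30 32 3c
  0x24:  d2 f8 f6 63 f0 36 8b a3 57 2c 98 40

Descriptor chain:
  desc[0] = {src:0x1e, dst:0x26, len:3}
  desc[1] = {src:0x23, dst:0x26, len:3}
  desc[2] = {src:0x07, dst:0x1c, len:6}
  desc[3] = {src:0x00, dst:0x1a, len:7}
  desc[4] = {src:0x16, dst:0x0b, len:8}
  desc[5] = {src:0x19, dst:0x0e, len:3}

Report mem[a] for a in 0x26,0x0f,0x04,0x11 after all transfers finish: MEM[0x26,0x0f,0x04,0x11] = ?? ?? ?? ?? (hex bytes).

MEM[0x26,0x0f,0x04,0x11] = 3c 28 0f e7

[0] 0x1e->0x26 len=3 : 2e ff 11
[1] 0x23->0x26 len=3 : 3c d2 f8
[2] 0x07->0x1c len=6 : 14 4b 38 37 54 07
[3] 0x00->0x1a len=7 : 28 06 e7 6f 0f 83 73
[4] 0x16->0x0b len=8 : 35 27 27 12 28 06 e7 6f
[5] 0x19->0x0e len=3 : 12 28 06
query mem[0x26]=0x3c, mem[0x0f]=0x28, mem[0x04]=0x0f, mem[0x11]=0xe7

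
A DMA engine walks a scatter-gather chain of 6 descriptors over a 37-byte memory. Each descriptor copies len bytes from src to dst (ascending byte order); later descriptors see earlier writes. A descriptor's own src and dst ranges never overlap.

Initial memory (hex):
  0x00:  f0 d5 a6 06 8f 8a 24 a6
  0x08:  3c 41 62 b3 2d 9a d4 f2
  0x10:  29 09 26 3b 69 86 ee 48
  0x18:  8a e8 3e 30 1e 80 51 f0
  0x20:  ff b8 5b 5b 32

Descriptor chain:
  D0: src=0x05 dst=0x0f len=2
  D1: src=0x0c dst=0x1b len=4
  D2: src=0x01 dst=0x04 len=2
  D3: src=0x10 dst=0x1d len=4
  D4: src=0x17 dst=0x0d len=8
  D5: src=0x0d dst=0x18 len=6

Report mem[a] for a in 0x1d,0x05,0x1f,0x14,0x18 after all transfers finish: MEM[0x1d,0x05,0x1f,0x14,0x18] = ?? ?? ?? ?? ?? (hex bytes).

MEM[0x1d,0x05,0x1f,0x14,0x18] = 9a a6 26 09 48

[0] 0x05->0x0f len=2 : 8a 24
[1] 0x0c->0x1b len=4 : 2d 9a d4 8a
[2] 0x01->0x04 len=2 : d5 a6
[3] 0x10->0x1d len=4 : 24 09 26 3b
[4] 0x17->0x0d len=8 : 48 8a e8 3e 2d 9a 24 09
[5] 0x0d->0x18 len=6 : 48 8a e8 3e 2d 9a
query mem[0x1d]=0x9a, mem[0x05]=0xa6, mem[0x1f]=0x26, mem[0x14]=0x09, mem[0x18]=0x48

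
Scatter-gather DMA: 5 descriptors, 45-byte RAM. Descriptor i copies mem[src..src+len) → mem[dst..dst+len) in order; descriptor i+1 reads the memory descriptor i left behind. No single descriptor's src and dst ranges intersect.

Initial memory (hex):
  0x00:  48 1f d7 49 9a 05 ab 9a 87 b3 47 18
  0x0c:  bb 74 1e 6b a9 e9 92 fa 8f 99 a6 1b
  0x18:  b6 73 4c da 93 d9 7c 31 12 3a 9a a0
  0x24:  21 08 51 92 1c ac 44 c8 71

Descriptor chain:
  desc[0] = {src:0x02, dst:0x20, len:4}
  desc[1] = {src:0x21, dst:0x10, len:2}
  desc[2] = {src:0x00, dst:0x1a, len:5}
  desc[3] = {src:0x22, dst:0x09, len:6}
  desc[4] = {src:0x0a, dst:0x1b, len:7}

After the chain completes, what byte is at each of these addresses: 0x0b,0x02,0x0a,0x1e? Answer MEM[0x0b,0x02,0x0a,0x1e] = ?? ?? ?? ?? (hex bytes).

[0] 0x02->0x20 len=4 : d7 49 9a 05
[1] 0x21->0x10 len=2 : 49 9a
[2] 0x00->0x1a len=5 : 48 1f d7 49 9a
[3] 0x22->0x09 len=6 : 9a 05 21 08 51 92
[4] 0x0a->0x1b len=7 : 05 21 08 51 92 6b 49
query mem[0x0b]=0x21, mem[0x02]=0xd7, mem[0x0a]=0x05, mem[0x1e]=0x51

MEM[0x0b,0x02,0x0a,0x1e] = 21 d7 05 51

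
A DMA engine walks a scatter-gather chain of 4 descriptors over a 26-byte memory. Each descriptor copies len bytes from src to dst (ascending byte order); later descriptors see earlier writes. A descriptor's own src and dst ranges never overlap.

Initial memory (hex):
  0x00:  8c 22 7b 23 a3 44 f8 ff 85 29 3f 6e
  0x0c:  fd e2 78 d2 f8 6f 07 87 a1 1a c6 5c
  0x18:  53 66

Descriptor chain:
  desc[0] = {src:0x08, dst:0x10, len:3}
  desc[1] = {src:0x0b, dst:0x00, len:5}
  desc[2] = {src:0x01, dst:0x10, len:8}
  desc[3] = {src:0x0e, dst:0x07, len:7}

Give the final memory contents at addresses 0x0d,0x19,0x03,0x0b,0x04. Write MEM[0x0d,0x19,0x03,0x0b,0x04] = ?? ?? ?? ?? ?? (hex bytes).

D0: mem[0x10..0x12] <- [85 29 3f]
D1: mem[0x00..0x04] <- [6e fd e2 78 d2]
D2: mem[0x10..0x17] <- [fd e2 78 d2 44 f8 ff 85]
D3: mem[0x07..0x0d] <- [78 d2 fd e2 78 d2 44]
query mem[0x0d]=0x44, mem[0x19]=0x66, mem[0x03]=0x78, mem[0x0b]=0x78, mem[0x04]=0xd2

MEM[0x0d,0x19,0x03,0x0b,0x04] = 44 66 78 78 d2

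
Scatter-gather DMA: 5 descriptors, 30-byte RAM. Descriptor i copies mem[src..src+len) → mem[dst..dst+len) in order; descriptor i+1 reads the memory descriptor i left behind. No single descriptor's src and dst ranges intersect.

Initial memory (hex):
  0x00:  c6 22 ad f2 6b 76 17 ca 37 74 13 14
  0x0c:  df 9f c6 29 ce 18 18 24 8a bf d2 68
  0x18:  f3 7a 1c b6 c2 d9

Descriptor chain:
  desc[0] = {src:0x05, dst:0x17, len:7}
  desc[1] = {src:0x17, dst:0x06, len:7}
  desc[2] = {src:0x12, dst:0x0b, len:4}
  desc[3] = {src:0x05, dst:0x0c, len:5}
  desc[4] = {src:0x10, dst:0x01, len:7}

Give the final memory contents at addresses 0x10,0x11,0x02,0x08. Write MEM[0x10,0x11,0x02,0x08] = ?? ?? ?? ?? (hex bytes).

#0 dst[0x17+7] := {0x76,0x17,0xca,0x37,0x74,0x13,0x14}
#1 dst[0x06+7] := {0x76,0x17,0xca,0x37,0x74,0x13,0x14}
#2 dst[0x0b+4] := {0x18,0x24,0x8a,0xbf}
#3 dst[0x0c+5] := {0x76,0x76,0x17,0xca,0x37}
#4 dst[0x01+7] := {0x37,0x18,0x18,0x24,0x8a,0xbf,0xd2}
query mem[0x10]=0x37, mem[0x11]=0x18, mem[0x02]=0x18, mem[0x08]=0xca

MEM[0x10,0x11,0x02,0x08] = 37 18 18 ca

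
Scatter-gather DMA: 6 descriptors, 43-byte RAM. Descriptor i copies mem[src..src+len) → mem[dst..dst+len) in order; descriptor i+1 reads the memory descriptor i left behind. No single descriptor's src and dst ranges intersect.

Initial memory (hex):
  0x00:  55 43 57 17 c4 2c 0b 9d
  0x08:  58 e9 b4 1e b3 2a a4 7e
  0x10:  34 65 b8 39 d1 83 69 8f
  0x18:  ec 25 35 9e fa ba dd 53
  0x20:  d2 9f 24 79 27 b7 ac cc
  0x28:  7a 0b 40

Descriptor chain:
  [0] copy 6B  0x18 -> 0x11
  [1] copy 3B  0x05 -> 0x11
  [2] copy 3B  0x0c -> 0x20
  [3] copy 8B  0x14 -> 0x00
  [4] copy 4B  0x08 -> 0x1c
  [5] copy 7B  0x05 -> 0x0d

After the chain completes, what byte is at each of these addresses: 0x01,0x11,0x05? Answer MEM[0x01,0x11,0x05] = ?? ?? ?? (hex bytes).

MEM[0x01,0x11,0x05] = fa e9 25

#0 dst[0x11+6] := {0xec,0x25,0x35,0x9e,0xfa,0xba}
#1 dst[0x11+3] := {0x2c,0x0b,0x9d}
#2 dst[0x20+3] := {0xb3,0x2a,0xa4}
#3 dst[0x00+8] := {0x9e,0xfa,0xba,0x8f,0xec,0x25,0x35,0x9e}
#4 dst[0x1c+4] := {0x58,0xe9,0xb4,0x1e}
#5 dst[0x0d+7] := {0x25,0x35,0x9e,0x58,0xe9,0xb4,0x1e}
query mem[0x01]=0xfa, mem[0x11]=0xe9, mem[0x05]=0x25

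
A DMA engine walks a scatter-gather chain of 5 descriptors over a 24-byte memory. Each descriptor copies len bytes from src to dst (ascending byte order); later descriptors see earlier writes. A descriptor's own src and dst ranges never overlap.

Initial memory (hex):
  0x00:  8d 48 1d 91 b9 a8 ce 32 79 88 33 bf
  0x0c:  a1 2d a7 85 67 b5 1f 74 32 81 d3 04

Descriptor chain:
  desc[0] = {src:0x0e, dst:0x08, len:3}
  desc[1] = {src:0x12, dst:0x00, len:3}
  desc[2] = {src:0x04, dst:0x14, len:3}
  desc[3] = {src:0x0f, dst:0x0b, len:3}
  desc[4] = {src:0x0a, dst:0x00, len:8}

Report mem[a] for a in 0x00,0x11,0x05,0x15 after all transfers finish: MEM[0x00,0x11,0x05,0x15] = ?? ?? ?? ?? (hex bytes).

  after D0: wrote 3B at 0x08 = a78567
  after D1: wrote 3B at 0x00 = 1f7432
  after D2: wrote 3B at 0x14 = b9a8ce
  after D3: wrote 3B at 0x0b = 8567b5
  after D4: wrote 8B at 0x00 = 678567b5a78567b5
query mem[0x00]=0x67, mem[0x11]=0xb5, mem[0x05]=0x85, mem[0x15]=0xa8

MEM[0x00,0x11,0x05,0x15] = 67 b5 85 a8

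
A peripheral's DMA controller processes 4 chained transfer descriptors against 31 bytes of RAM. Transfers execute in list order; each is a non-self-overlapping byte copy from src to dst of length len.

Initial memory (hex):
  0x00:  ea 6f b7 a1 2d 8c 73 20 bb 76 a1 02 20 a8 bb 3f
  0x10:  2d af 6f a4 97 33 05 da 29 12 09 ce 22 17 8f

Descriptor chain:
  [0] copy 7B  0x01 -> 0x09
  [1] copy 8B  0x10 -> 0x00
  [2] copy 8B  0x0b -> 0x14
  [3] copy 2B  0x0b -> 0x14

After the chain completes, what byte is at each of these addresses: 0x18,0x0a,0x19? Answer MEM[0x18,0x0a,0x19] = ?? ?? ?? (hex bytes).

MEM[0x18,0x0a,0x19] = 20 b7 2d

D0: mem[0x09..0x0f] <- [6f b7 a1 2d 8c 73 20]
D1: mem[0x00..0x07] <- [2d af 6f a4 97 33 05 da]
D2: mem[0x14..0x1b] <- [a1 2d 8c 73 20 2d af 6f]
D3: mem[0x14..0x15] <- [a1 2d]
query mem[0x18]=0x20, mem[0x0a]=0xb7, mem[0x19]=0x2d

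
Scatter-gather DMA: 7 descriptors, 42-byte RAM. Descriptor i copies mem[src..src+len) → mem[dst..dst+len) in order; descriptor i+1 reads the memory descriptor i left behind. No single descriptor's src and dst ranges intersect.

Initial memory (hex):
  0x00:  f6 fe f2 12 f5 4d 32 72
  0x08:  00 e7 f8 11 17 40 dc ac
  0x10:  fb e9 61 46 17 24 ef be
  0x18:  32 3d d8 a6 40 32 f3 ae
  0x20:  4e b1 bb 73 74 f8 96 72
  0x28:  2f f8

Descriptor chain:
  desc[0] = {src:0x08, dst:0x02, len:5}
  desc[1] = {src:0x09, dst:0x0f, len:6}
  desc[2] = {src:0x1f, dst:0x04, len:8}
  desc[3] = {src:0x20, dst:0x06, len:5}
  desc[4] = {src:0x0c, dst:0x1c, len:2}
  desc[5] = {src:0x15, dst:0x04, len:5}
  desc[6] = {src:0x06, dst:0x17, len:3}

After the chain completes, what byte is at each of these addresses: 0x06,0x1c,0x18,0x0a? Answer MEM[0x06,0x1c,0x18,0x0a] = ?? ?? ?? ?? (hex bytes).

MEM[0x06,0x1c,0x18,0x0a] = be 17 32 74

[0] 0x08->0x02 len=5 : 00 e7 f8 11 17
[1] 0x09->0x0f len=6 : e7 f8 11 17 40 dc
[2] 0x1f->0x04 len=8 : ae 4e b1 bb 73 74 f8 96
[3] 0x20->0x06 len=5 : 4e b1 bb 73 74
[4] 0x0c->0x1c len=2 : 17 40
[5] 0x15->0x04 len=5 : 24 ef be 32 3d
[6] 0x06->0x17 len=3 : be 32 3d
query mem[0x06]=0xbe, mem[0x1c]=0x17, mem[0x18]=0x32, mem[0x0a]=0x74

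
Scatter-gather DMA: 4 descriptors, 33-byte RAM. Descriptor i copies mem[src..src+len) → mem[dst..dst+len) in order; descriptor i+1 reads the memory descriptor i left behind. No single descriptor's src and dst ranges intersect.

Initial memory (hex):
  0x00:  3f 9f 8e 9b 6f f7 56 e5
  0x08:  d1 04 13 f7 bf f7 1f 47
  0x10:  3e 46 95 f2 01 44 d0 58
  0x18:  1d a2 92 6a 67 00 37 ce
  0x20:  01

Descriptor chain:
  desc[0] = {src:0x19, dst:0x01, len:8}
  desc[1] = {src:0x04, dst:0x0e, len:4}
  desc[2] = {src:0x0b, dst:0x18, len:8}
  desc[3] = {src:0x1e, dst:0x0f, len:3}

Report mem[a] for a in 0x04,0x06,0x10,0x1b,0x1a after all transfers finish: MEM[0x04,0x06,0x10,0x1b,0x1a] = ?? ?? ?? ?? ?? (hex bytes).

#0 dst[0x01+8] := {0xa2,0x92,0x6a,0x67,0x00,0x37,0xce,0x01}
#1 dst[0x0e+4] := {0x67,0x00,0x37,0xce}
#2 dst[0x18+8] := {0xf7,0xbf,0xf7,0x67,0x00,0x37,0xce,0x95}
#3 dst[0x0f+3] := {0xce,0x95,0x01}
query mem[0x04]=0x67, mem[0x06]=0x37, mem[0x10]=0x95, mem[0x1b]=0x67, mem[0x1a]=0xf7

MEM[0x04,0x06,0x10,0x1b,0x1a] = 67 37 95 67 f7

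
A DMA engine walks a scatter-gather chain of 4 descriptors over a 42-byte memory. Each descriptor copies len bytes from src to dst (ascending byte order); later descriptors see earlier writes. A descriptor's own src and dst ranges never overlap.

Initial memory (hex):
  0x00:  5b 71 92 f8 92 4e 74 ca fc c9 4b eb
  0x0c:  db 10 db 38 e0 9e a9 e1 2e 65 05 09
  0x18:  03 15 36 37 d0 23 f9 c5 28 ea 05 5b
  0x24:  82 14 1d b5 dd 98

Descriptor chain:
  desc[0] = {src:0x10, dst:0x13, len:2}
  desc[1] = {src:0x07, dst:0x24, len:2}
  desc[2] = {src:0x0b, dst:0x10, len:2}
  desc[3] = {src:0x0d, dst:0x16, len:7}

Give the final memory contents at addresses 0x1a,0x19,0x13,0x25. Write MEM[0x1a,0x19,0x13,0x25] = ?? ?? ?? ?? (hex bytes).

MEM[0x1a,0x19,0x13,0x25] = db eb e0 fc

[0] 0x10->0x13 len=2 : e0 9e
[1] 0x07->0x24 len=2 : ca fc
[2] 0x0b->0x10 len=2 : eb db
[3] 0x0d->0x16 len=7 : 10 db 38 eb db a9 e0
query mem[0x1a]=0xdb, mem[0x19]=0xeb, mem[0x13]=0xe0, mem[0x25]=0xfc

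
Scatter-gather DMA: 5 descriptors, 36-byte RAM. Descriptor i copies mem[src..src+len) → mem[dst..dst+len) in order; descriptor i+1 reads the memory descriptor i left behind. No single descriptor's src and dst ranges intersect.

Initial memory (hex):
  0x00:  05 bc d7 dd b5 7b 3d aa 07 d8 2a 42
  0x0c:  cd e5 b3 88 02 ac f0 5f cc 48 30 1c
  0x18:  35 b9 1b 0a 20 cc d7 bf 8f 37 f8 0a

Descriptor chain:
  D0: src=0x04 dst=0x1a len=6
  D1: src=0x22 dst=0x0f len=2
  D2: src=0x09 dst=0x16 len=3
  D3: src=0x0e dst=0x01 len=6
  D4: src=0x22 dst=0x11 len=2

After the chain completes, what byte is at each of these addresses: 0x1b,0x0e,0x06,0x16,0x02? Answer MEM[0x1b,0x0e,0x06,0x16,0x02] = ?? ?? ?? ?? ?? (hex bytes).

MEM[0x1b,0x0e,0x06,0x16,0x02] = 7b b3 5f d8 f8

[0] 0x04->0x1a len=6 : b5 7b 3d aa 07 d8
[1] 0x22->0x0f len=2 : f8 0a
[2] 0x09->0x16 len=3 : d8 2a 42
[3] 0x0e->0x01 len=6 : b3 f8 0a ac f0 5f
[4] 0x22->0x11 len=2 : f8 0a
query mem[0x1b]=0x7b, mem[0x0e]=0xb3, mem[0x06]=0x5f, mem[0x16]=0xd8, mem[0x02]=0xf8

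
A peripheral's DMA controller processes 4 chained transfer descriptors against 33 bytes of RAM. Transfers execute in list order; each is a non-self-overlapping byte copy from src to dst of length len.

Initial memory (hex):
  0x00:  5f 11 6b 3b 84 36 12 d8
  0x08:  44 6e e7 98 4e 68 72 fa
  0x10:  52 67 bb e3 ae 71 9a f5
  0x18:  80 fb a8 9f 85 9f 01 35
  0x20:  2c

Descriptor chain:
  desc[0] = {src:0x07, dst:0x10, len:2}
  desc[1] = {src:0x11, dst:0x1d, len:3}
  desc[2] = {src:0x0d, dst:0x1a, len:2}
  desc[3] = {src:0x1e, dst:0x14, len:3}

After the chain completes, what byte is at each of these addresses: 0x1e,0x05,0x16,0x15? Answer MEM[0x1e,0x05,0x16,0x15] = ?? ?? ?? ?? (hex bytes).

[0] 0x07->0x10 len=2 : d8 44
[1] 0x11->0x1d len=3 : 44 bb e3
[2] 0x0d->0x1a len=2 : 68 72
[3] 0x1e->0x14 len=3 : bb e3 2c
query mem[0x1e]=0xbb, mem[0x05]=0x36, mem[0x16]=0x2c, mem[0x15]=0xe3

MEM[0x1e,0x05,0x16,0x15] = bb 36 2c e3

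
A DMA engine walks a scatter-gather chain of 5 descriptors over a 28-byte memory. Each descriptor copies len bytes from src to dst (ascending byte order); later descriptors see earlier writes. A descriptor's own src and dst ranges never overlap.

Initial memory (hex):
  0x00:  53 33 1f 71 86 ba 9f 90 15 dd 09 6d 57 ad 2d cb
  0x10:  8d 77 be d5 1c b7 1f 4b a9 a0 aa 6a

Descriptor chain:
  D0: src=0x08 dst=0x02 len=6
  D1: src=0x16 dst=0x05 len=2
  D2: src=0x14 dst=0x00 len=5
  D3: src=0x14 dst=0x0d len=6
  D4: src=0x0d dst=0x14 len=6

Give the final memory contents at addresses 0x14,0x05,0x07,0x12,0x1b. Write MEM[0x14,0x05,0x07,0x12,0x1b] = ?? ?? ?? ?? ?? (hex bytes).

MEM[0x14,0x05,0x07,0x12,0x1b] = 1c 1f ad a0 6a

D0: mem[0x02..0x07] <- [15 dd 09 6d 57 ad]
D1: mem[0x05..0x06] <- [1f 4b]
D2: mem[0x00..0x04] <- [1c b7 1f 4b a9]
D3: mem[0x0d..0x12] <- [1c b7 1f 4b a9 a0]
D4: mem[0x14..0x19] <- [1c b7 1f 4b a9 a0]
query mem[0x14]=0x1c, mem[0x05]=0x1f, mem[0x07]=0xad, mem[0x12]=0xa0, mem[0x1b]=0x6a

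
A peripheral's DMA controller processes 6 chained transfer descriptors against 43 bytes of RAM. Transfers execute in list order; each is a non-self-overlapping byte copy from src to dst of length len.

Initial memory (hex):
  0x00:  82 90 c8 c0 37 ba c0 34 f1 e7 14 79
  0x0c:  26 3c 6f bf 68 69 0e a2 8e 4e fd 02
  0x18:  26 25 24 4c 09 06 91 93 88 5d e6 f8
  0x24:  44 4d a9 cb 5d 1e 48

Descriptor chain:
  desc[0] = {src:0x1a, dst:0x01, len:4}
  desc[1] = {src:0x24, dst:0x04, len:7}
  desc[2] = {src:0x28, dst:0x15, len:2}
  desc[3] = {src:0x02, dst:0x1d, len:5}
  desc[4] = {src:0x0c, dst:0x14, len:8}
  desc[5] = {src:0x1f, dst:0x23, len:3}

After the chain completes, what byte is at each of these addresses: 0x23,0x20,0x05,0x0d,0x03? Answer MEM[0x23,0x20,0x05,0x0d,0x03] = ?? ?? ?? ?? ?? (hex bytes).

D0: mem[0x01..0x04] <- [24 4c 09 06]
D1: mem[0x04..0x0a] <- [44 4d a9 cb 5d 1e 48]
D2: mem[0x15..0x16] <- [5d 1e]
D3: mem[0x1d..0x21] <- [4c 09 44 4d a9]
D4: mem[0x14..0x1b] <- [26 3c 6f bf 68 69 0e a2]
D5: mem[0x23..0x25] <- [44 4d a9]
query mem[0x23]=0x44, mem[0x20]=0x4d, mem[0x05]=0x4d, mem[0x0d]=0x3c, mem[0x03]=0x09

MEM[0x23,0x20,0x05,0x0d,0x03] = 44 4d 4d 3c 09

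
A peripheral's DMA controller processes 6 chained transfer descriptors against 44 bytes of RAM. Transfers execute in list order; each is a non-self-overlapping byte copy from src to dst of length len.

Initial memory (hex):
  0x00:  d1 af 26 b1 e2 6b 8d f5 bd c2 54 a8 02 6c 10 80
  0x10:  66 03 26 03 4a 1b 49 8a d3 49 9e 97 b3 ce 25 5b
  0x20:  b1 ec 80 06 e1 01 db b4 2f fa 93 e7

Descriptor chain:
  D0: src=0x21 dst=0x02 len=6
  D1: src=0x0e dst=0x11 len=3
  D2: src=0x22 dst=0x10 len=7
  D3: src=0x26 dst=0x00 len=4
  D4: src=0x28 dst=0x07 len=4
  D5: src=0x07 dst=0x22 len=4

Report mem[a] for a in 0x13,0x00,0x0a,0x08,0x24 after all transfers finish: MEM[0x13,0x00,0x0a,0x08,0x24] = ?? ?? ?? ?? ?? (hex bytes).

  after D0: wrote 6B at 0x02 = ec8006e101db
  after D1: wrote 3B at 0x11 = 108066
  after D2: wrote 7B at 0x10 = 8006e101dbb42f
  after D3: wrote 4B at 0x00 = dbb42ffa
  after D4: wrote 4B at 0x07 = 2ffa93e7
  after D5: wrote 4B at 0x22 = 2ffa93e7
query mem[0x13]=0x01, mem[0x00]=0xdb, mem[0x0a]=0xe7, mem[0x08]=0xfa, mem[0x24]=0x93

MEM[0x13,0x00,0x0a,0x08,0x24] = 01 db e7 fa 93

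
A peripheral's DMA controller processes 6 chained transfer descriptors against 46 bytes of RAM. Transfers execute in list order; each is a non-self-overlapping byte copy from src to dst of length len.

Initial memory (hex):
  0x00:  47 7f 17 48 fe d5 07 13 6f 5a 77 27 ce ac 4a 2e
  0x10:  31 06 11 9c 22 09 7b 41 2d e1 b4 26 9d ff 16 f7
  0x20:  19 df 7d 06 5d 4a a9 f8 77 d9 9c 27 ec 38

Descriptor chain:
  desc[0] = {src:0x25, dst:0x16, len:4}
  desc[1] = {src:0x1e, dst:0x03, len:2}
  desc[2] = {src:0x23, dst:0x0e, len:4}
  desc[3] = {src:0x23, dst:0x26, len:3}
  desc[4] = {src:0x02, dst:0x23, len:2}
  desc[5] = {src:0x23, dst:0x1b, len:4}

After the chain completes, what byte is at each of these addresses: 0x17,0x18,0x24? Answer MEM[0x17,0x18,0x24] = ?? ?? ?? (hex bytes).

MEM[0x17,0x18,0x24] = a9 f8 16

[0] 0x25->0x16 len=4 : 4a a9 f8 77
[1] 0x1e->0x03 len=2 : 16 f7
[2] 0x23->0x0e len=4 : 06 5d 4a a9
[3] 0x23->0x26 len=3 : 06 5d 4a
[4] 0x02->0x23 len=2 : 17 16
[5] 0x23->0x1b len=4 : 17 16 4a 06
query mem[0x17]=0xa9, mem[0x18]=0xf8, mem[0x24]=0x16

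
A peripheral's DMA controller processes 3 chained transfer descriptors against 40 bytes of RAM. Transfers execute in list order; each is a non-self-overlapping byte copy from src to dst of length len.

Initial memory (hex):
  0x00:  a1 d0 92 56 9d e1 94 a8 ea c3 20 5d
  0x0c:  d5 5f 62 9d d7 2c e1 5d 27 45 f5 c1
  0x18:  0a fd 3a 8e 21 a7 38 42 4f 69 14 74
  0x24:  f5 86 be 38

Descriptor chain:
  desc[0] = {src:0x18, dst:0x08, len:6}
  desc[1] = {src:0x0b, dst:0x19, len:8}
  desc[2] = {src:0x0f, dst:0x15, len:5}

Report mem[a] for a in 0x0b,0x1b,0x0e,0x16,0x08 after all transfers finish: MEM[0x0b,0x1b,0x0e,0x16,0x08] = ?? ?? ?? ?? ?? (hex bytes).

[0] 0x18->0x08 len=6 : 0a fd 3a 8e 21 a7
[1] 0x0b->0x19 len=8 : 8e 21 a7 62 9d d7 2c e1
[2] 0x0f->0x15 len=5 : 9d d7 2c e1 5d
query mem[0x0b]=0x8e, mem[0x1b]=0xa7, mem[0x0e]=0x62, mem[0x16]=0xd7, mem[0x08]=0x0a

MEM[0x0b,0x1b,0x0e,0x16,0x08] = 8e a7 62 d7 0a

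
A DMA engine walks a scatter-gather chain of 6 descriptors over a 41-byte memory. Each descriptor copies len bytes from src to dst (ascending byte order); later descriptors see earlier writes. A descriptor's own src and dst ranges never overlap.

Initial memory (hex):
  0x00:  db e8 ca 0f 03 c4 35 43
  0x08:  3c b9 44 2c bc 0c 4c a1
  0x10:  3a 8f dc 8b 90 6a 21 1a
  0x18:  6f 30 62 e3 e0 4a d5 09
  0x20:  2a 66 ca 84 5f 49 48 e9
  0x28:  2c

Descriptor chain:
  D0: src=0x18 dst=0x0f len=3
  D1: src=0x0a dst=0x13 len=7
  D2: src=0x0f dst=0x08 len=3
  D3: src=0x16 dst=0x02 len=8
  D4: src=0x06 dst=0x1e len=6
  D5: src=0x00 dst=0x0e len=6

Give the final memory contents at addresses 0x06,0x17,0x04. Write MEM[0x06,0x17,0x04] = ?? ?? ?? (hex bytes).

MEM[0x06,0x17,0x04] = 62 4c 6f

[0] 0x18->0x0f len=3 : 6f 30 62
[1] 0x0a->0x13 len=7 : 44 2c bc 0c 4c 6f 30
[2] 0x0f->0x08 len=3 : 6f 30 62
[3] 0x16->0x02 len=8 : 0c 4c 6f 30 62 e3 e0 4a
[4] 0x06->0x1e len=6 : 62 e3 e0 4a 62 2c
[5] 0x00->0x0e len=6 : db e8 0c 4c 6f 30
query mem[0x06]=0x62, mem[0x17]=0x4c, mem[0x04]=0x6f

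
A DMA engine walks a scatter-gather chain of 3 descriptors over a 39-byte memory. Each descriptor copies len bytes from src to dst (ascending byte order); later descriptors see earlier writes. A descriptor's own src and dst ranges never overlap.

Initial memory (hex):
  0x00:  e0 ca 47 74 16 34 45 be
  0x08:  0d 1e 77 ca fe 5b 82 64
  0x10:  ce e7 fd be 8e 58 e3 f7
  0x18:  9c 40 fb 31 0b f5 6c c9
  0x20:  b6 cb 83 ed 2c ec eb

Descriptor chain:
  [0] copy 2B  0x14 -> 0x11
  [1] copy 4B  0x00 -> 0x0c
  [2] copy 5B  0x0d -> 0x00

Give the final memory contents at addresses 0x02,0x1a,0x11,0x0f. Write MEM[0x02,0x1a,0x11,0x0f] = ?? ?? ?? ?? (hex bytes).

[0] 0x14->0x11 len=2 : 8e 58
[1] 0x00->0x0c len=4 : e0 ca 47 74
[2] 0x0d->0x00 len=5 : ca 47 74 ce 8e
query mem[0x02]=0x74, mem[0x1a]=0xfb, mem[0x11]=0x8e, mem[0x0f]=0x74

MEM[0x02,0x1a,0x11,0x0f] = 74 fb 8e 74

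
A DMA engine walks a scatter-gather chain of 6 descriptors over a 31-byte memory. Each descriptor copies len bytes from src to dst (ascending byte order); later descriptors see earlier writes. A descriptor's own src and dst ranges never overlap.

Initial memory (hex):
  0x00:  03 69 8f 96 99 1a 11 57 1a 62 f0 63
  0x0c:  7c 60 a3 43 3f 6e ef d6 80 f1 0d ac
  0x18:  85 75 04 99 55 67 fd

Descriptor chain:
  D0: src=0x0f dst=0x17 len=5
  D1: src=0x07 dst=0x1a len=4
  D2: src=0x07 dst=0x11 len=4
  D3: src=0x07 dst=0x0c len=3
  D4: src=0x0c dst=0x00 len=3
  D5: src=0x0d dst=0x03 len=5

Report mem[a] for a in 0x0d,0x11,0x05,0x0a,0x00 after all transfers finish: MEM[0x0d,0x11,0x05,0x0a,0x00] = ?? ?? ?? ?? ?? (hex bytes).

  after D0: wrote 5B at 0x17 = 433f6eefd6
  after D1: wrote 4B at 0x1a = 571a62f0
  after D2: wrote 4B at 0x11 = 571a62f0
  after D3: wrote 3B at 0x0c = 571a62
  after D4: wrote 3B at 0x00 = 571a62
  after D5: wrote 5B at 0x03 = 1a62433f57
query mem[0x0d]=0x1a, mem[0x11]=0x57, mem[0x05]=0x43, mem[0x0a]=0xf0, mem[0x00]=0x57

MEM[0x0d,0x11,0x05,0x0a,0x00] = 1a 57 43 f0 57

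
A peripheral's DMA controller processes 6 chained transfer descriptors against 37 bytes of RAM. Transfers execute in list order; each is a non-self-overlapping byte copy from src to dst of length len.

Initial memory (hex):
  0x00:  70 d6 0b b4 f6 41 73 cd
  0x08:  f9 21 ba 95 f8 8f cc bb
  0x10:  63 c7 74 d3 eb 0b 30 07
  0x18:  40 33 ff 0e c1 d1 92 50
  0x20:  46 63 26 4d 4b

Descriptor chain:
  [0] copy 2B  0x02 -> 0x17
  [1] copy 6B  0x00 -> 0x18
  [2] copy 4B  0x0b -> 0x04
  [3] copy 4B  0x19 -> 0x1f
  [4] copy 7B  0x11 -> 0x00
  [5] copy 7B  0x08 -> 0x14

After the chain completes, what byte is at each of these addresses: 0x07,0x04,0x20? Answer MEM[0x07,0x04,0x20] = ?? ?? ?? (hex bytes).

D0: mem[0x17..0x18] <- [0b b4]
D1: mem[0x18..0x1d] <- [70 d6 0b b4 f6 41]
D2: mem[0x04..0x07] <- [95 f8 8f cc]
D3: mem[0x1f..0x22] <- [d6 0b b4 f6]
D4: mem[0x00..0x06] <- [c7 74 d3 eb 0b 30 0b]
D5: mem[0x14..0x1a] <- [f9 21 ba 95 f8 8f cc]
query mem[0x07]=0xcc, mem[0x04]=0x0b, mem[0x20]=0x0b

MEM[0x07,0x04,0x20] = cc 0b 0b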